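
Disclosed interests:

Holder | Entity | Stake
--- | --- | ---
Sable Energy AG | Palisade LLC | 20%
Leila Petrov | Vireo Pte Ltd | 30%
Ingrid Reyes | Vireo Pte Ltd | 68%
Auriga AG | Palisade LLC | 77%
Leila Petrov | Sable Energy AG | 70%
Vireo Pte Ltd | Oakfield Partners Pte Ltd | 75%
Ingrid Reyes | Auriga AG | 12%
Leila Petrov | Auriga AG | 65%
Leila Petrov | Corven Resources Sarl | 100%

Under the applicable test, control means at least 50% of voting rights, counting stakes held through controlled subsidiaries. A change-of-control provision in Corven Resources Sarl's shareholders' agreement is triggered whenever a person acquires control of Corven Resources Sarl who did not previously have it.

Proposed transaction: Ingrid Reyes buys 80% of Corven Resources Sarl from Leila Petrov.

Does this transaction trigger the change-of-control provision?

The purchase adds only to Ingrid's holdings (Leila's stake shrinks), so Ingrid is the only person who could newly come to control Corven.
Ingrid holds 68% of Vireo, so Ingrid controls Vireo.
Vireo holds 75% of Oakfield, so Ingrid controls Oakfield.
Neither Ingrid nor any entity Ingrid controls holds any voting interest in Corven.
So before the transaction, Ingrid does not control Corven.
After the purchase, Ingrid holds 80% of Corven directly, and Leila's stake falls to 20%.
Ingrid holds 80% of Corven, so Ingrid controls Corven.
Ingrid did not control Corven before and does after, so the clause is triggered.

Yes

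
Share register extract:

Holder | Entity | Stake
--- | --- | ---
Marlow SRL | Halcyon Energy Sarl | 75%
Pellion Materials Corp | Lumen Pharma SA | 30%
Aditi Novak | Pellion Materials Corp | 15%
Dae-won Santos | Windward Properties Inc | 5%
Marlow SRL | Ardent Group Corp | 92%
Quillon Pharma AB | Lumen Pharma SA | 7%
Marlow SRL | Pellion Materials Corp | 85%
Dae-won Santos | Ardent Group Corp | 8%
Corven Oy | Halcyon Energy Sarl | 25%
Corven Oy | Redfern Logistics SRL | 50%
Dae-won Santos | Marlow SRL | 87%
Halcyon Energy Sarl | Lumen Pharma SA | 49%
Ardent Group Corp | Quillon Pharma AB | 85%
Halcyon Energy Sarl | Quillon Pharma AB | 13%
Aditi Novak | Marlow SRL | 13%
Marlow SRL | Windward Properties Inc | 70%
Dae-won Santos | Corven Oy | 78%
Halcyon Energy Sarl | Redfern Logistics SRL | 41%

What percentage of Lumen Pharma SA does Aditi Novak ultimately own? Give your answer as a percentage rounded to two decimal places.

13.39%

Aditi reaches Lumen along 5 paths.
Via Marlow → Ardent → Quillon: 13% × 92% × 85% × 7% = 0.71162%.
Via Marlow → Halcyon → Quillon: 13% × 75% × 13% × 7% = 0.088725%.
Via Marlow → Halcyon: 13% × 75% × 49% = 4.7775%.
Via Marlow → Pellion: 13% × 85% × 30% = 3.315%.
Via Pellion: 15% × 30% = 4.5%.
Total: 0.71162% + 0.088725% + 4.7775% + 3.315% + 4.5% = 13.392845%.
Rounded: 13.39%.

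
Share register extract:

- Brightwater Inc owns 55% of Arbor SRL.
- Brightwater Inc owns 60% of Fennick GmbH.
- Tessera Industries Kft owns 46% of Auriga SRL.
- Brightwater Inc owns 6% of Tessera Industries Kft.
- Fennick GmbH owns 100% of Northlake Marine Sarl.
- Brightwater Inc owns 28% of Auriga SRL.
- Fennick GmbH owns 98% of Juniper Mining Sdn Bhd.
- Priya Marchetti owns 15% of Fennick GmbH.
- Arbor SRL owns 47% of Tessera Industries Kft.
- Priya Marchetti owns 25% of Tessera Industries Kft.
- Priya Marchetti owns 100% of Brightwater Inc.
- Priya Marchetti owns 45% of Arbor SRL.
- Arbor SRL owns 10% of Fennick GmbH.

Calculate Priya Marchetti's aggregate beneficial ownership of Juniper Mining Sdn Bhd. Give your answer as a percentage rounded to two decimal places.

83.30%

Priya reaches Juniper along 4 paths.
Via Fennick: 15% × 98% = 14.7%.
Via Brightwater → Fennick: 100% × 60% × 98% = 58.8%.
Via Arbor → Fennick: 45% × 10% × 98% = 4.41%.
Via Brightwater → Arbor → Fennick: 100% × 55% × 10% × 98% = 5.39%.
Total: 14.7% + 58.8% + 4.41% + 5.39% = 83.3%.
Rounded: 83.30%.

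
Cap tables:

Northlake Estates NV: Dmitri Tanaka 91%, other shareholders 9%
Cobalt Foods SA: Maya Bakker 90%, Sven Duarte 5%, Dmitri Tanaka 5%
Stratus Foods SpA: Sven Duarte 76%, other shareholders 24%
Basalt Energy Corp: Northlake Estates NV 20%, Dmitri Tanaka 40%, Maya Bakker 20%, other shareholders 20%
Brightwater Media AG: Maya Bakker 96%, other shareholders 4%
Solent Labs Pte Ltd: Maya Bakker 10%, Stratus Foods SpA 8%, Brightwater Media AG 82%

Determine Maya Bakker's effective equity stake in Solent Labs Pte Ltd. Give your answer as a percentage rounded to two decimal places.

88.72%

Maya reaches Solent along 2 paths.
Direct stake: 10% = 10%.
Via Brightwater: 96% × 82% = 78.72%.
Total: 10% + 78.72% = 88.72%.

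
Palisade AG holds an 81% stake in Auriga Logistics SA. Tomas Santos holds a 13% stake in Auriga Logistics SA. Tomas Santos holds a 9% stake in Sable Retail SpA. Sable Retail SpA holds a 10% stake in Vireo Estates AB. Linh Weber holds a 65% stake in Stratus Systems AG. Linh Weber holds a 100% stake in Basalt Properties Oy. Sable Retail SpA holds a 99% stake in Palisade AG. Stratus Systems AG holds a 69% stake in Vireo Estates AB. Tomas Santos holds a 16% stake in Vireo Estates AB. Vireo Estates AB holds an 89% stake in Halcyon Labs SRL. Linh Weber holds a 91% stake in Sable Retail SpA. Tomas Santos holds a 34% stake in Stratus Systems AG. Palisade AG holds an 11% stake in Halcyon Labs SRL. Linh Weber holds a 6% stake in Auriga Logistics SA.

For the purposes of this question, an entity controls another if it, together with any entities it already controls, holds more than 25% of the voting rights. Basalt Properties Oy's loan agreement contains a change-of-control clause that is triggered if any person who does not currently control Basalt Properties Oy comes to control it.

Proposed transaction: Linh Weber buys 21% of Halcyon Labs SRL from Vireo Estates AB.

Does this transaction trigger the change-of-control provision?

The purchase adds only to Linh's holdings (Vireo's stake shrinks), so Linh is the only person who could newly come to control Basalt.
Linh holds 100% of Basalt, so Linh controls Basalt.
So Linh already controls Basalt before the transaction.
After the purchase, Linh holds 21% of Halcyon directly, and Vireo's stake falls to 68%.
Linh controlled Basalt already, so this is not a new person acquiring control; every other person's position is unchanged or reduced.
No new person acquires control, so the clause is not triggered.

No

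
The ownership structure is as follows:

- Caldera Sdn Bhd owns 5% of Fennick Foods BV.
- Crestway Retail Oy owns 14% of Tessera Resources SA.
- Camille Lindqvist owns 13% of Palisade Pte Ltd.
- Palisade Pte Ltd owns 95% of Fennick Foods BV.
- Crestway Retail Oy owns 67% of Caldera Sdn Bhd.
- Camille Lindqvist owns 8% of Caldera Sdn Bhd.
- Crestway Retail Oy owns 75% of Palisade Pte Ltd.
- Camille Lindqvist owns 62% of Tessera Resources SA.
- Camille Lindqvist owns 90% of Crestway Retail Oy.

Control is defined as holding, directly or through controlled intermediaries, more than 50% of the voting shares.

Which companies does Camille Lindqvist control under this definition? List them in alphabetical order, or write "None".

Camille holds 90% of Crestway, so Camille controls Crestway.
Camille and Crestway together hold 62% + 14% = 76% of Tessera, so Camille controls Tessera.
Camille and Crestway together hold 13% + 75% = 88% of Palisade, so Camille controls Palisade.
Crestway and Camille together hold 67% + 8% = 75% of Caldera, so Camille controls Caldera.
Caldera and Palisade together hold 5% + 95% = 100% of Fennick, so Camille controls Fennick.

Caldera Sdn Bhd, Crestway Retail Oy, Fennick Foods BV, Palisade Pte Ltd, Tessera Resources SA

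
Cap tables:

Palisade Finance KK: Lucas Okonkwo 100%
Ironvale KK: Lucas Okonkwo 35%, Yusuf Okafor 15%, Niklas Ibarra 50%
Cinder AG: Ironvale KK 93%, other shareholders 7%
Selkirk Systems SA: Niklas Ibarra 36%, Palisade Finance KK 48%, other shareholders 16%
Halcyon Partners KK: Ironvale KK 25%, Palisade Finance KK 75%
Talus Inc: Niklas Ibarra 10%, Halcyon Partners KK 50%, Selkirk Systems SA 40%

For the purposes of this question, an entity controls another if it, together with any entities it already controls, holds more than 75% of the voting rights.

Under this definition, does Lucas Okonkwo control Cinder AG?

Lucas holds 100% of Palisade, so Lucas controls Palisade.
Neither Lucas nor any entity Lucas controls holds any voting interest in Cinder.
So Lucas does not control Cinder.

No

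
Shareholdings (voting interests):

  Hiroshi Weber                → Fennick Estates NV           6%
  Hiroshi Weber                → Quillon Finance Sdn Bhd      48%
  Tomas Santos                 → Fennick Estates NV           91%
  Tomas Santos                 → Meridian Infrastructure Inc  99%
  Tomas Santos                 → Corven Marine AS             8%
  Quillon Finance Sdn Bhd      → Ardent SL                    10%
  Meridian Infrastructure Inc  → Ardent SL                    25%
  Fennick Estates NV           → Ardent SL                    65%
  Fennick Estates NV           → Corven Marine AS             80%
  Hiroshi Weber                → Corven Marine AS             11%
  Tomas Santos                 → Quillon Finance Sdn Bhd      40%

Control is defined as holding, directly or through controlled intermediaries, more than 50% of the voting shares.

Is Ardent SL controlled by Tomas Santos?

Tomas holds 99% of Meridian, so Tomas controls Meridian.
Tomas holds 91% of Fennick, so Tomas controls Fennick.
Fennick and Meridian together hold 65% + 25% = 90% of Ardent, so Tomas controls Ardent.

Yes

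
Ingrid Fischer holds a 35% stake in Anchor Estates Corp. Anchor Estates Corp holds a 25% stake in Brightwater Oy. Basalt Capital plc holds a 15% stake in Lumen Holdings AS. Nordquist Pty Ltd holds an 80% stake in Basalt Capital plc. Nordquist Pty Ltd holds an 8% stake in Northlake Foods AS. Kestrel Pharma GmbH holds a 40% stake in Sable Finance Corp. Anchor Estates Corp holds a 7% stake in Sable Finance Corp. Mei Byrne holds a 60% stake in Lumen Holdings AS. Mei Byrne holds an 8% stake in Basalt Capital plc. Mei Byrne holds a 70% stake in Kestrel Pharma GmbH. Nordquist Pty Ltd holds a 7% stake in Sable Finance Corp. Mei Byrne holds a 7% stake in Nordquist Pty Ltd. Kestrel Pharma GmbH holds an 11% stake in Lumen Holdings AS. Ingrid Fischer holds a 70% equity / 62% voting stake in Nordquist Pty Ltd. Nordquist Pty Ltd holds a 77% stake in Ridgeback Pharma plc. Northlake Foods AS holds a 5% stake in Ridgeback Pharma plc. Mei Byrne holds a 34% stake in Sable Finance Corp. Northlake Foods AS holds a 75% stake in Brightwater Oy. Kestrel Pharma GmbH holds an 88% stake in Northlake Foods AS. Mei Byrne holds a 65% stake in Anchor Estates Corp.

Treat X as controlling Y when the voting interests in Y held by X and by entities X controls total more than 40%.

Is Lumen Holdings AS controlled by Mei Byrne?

Mei holds 70% of Kestrel, so Mei controls Kestrel.
Kestrel and Mei together hold 11% + 60% = 71% of Lumen, so Mei controls Lumen.

Yes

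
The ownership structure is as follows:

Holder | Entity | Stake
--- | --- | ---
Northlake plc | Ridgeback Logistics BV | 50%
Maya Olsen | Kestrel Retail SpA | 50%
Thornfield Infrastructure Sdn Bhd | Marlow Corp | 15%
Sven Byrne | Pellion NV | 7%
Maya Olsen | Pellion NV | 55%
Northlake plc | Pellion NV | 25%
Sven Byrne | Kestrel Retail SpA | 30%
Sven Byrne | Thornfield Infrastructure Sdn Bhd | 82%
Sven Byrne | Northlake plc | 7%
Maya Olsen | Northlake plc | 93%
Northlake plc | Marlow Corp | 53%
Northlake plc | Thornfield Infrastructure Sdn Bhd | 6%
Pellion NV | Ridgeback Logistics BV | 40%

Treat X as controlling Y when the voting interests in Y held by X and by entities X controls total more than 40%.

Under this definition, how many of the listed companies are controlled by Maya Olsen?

5

Maya holds 93% of Northlake, so Maya controls Northlake.
Maya holds 50% of Kestrel, so Maya controls Kestrel.
Northlake and Maya together hold 25% + 55% = 80% of Pellion, so Maya controls Pellion.
Northlake holds 53% of Marlow, so Maya controls Marlow.
Pellion and Northlake together hold 40% + 50% = 90% of Ridgeback, so Maya controls Ridgeback.
No other company's threshold is met.
Maya controls 5 companies.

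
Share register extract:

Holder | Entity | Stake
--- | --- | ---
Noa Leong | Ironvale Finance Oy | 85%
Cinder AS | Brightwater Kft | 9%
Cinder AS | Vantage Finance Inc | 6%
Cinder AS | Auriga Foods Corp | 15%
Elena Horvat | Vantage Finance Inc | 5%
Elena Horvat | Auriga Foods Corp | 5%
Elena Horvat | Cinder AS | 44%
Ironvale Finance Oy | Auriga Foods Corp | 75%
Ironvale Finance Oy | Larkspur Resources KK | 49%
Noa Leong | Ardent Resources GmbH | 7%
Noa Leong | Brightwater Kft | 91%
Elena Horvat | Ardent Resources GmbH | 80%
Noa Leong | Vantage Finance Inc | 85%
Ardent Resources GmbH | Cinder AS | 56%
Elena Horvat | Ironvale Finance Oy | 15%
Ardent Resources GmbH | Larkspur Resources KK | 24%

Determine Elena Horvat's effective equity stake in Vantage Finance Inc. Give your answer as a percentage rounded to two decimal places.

Elena reaches Vantage along 3 paths.
Direct stake: 5% = 5%.
Via Cinder: 44% × 6% = 2.64%.
Via Ardent → Cinder: 80% × 56% × 6% = 2.688%.
Total: 5% + 2.64% + 2.688% = 10.328%.
Rounded: 10.33%.

10.33%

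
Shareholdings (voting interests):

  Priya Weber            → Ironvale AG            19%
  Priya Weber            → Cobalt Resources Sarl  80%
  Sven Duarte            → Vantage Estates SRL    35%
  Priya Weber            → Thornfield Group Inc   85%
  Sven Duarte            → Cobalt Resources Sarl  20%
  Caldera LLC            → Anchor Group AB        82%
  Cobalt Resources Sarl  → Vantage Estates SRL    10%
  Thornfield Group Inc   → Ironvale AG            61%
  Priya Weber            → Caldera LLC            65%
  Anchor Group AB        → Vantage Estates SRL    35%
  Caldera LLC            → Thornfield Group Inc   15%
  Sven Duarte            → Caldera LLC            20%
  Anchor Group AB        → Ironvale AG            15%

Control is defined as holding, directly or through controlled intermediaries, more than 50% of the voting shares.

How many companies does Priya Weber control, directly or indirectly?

Priya holds 65% of Caldera, so Priya controls Caldera.
Caldera holds 82% of Anchor, so Priya controls Anchor.
Priya holds 80% of Cobalt, so Priya controls Cobalt.
Caldera and Priya together hold 15% + 85% = 100% of Thornfield, so Priya controls Thornfield.
Anchor and Priya and Thornfield together hold 15% + 19% + 61% = 95% of Ironvale, so Priya controls Ironvale.
No other company's threshold is met.
Priya controls 5 companies.

5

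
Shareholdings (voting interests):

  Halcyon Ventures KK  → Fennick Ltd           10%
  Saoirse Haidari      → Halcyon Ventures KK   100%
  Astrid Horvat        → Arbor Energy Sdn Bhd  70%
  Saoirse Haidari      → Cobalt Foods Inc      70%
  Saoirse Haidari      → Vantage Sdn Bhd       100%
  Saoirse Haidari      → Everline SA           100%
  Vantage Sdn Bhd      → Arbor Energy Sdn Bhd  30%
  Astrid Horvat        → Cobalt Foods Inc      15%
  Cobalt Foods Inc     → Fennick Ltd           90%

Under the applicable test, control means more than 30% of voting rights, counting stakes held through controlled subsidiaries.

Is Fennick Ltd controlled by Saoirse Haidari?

Saoirse holds 70% of Cobalt, so Saoirse controls Cobalt.
Saoirse holds 100% of Halcyon, so Saoirse controls Halcyon.
Halcyon and Cobalt together hold 10% + 90% = 100% of Fennick, so Saoirse controls Fennick.

Yes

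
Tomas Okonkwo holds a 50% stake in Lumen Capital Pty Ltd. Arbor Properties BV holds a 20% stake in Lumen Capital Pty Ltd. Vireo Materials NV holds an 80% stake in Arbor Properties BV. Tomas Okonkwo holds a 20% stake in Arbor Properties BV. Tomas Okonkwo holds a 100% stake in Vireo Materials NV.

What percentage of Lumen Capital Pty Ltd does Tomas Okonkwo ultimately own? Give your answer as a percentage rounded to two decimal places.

Tomas reaches Lumen along 3 paths.
Via Arbor: 20% × 20% = 4%.
Via Vireo → Arbor: 100% × 80% × 20% = 16%.
Direct stake: 50% = 50%.
Total: 4% + 16% + 50% = 70%.
Rounded: 70.00%.

70.00%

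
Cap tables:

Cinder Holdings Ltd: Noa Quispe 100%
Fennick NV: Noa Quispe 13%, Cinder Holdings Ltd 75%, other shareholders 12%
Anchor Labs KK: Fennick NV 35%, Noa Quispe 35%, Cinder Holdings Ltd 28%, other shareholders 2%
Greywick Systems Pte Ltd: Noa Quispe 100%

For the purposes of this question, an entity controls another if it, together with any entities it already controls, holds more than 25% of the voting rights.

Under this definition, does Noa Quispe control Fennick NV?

Noa holds 100% of Cinder, so Noa controls Cinder.
Noa and Cinder together hold 13% + 75% = 88% of Fennick, so Noa controls Fennick.

Yes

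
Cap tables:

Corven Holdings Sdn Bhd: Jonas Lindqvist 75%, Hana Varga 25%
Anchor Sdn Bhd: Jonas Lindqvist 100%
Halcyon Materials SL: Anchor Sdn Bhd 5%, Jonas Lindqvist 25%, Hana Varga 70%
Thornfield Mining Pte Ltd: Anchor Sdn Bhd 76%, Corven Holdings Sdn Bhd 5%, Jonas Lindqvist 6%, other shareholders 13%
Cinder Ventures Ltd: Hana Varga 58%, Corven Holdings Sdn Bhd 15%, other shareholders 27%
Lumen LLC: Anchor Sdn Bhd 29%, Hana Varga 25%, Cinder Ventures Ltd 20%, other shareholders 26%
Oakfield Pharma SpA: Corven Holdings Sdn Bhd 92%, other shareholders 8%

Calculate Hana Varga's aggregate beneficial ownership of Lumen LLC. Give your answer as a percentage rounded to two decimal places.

37.35%

Hana reaches Lumen along 3 paths.
Direct stake: 25% = 25%.
Via Cinder: 58% × 20% = 11.6%.
Via Corven → Cinder: 25% × 15% × 20% = 0.75%.
Total: 25% + 11.6% + 0.75% = 37.35%.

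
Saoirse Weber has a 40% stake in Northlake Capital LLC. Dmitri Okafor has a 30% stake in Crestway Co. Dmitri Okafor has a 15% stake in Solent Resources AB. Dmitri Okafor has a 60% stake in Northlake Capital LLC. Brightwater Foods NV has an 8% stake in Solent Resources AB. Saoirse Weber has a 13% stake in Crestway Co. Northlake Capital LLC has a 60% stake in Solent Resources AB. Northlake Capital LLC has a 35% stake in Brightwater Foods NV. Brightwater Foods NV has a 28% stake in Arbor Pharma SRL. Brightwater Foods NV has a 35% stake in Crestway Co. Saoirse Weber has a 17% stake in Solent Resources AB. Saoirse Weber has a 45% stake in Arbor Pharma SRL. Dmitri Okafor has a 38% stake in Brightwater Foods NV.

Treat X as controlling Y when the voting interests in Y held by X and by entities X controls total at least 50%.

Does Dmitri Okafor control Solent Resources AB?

Dmitri holds 60% of Northlake, so Dmitri controls Northlake.
Northlake and Dmitri together hold 35% + 38% = 73% of Brightwater, so Dmitri controls Brightwater.
Dmitri and Northlake and Brightwater together hold 15% + 60% + 8% = 83% of Solent, so Dmitri controls Solent.

Yes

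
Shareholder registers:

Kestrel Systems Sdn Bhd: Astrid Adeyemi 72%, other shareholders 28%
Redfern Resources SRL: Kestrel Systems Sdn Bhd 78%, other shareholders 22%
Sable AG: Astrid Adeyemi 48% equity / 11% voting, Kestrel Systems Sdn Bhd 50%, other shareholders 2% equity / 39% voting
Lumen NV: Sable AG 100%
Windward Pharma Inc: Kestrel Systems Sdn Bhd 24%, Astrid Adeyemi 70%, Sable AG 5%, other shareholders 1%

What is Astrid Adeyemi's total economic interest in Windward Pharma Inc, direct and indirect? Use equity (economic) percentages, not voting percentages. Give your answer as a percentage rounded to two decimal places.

Astrid reaches Windward along 4 paths.
Via Kestrel: 72% × 24% = 17.28%.
Direct stake: 70% = 70%.
Via Sable: 48% × 5% = 2.4%.
Via Kestrel → Sable: 72% × 50% × 5% = 1.8%.
Total: 17.28% + 70% + 2.4% + 1.8% = 91.48%.

91.48%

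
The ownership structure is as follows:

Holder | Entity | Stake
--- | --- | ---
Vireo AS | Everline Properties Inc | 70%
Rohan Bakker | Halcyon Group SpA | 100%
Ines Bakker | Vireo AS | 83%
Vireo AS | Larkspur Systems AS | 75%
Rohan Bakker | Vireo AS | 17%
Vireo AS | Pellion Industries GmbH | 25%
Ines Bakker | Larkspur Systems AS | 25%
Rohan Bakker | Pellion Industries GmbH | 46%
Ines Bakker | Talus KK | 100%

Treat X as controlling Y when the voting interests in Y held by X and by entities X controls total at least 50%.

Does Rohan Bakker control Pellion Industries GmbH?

No

Rohan holds 100% of Halcyon, so Rohan controls Halcyon.
In Pellion, Rohan's side holds only 46%, not ≥ 50%.
So Rohan does not control Pellion.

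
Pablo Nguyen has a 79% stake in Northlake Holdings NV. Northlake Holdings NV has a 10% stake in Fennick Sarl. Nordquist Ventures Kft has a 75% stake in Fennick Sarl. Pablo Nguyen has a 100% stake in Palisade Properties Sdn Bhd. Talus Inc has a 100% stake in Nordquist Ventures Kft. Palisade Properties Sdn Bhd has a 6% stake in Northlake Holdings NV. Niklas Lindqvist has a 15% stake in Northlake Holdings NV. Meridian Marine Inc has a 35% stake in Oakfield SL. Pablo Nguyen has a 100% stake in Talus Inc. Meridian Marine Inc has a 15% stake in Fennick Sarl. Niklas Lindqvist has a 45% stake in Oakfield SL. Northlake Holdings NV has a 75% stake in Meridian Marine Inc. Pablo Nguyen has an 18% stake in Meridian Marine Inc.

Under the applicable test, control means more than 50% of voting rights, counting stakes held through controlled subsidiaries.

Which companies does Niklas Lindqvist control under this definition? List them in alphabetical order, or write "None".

Niklas's largest direct stake is 45% in Oakfield, which does not meet the threshold.

None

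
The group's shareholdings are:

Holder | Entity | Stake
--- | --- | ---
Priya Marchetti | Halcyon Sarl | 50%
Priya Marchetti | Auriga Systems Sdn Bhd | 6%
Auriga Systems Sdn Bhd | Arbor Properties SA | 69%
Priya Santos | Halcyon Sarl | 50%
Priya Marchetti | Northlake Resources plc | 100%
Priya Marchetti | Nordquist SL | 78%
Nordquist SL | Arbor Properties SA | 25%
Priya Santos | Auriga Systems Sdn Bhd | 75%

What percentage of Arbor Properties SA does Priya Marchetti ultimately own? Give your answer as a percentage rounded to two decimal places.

23.64%

Priya Marchetti reaches Arbor along 2 paths.
Via Auriga: 6% × 69% = 4.14%.
Via Nordquist: 78% × 25% = 19.5%.
Total: 4.14% + 19.5% = 23.64%.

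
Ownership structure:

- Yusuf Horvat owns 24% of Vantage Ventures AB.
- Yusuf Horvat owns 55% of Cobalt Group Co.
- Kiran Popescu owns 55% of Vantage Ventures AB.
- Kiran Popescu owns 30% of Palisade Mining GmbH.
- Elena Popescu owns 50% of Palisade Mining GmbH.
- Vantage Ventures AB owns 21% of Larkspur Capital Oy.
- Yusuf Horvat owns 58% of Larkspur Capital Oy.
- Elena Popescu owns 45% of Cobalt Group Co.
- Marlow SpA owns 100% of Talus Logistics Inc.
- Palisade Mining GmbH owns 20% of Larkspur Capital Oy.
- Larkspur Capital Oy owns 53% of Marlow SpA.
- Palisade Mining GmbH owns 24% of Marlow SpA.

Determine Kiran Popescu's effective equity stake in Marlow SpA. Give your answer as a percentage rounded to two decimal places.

16.50%

Kiran reaches Marlow along 3 paths.
Via Palisade: 30% × 24% = 7.2%.
Via Palisade → Larkspur: 30% × 20% × 53% = 3.18%.
Via Vantage → Larkspur: 55% × 21% × 53% = 6.1215%.
Total: 7.2% + 3.18% + 6.1215% = 16.5015%.
Rounded: 16.50%.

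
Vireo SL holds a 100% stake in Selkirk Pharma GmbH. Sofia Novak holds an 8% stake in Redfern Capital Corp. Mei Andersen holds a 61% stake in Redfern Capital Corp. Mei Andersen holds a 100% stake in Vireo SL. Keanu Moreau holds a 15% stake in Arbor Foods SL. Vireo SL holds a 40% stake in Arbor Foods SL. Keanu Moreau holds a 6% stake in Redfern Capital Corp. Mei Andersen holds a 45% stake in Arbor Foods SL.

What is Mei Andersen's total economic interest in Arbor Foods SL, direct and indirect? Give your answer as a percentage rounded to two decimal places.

Mei reaches Arbor along 2 paths.
Via Vireo: 100% × 40% = 40%.
Direct stake: 45% = 45%.
Total: 40% + 45% = 85%.
Rounded: 85.00%.

85.00%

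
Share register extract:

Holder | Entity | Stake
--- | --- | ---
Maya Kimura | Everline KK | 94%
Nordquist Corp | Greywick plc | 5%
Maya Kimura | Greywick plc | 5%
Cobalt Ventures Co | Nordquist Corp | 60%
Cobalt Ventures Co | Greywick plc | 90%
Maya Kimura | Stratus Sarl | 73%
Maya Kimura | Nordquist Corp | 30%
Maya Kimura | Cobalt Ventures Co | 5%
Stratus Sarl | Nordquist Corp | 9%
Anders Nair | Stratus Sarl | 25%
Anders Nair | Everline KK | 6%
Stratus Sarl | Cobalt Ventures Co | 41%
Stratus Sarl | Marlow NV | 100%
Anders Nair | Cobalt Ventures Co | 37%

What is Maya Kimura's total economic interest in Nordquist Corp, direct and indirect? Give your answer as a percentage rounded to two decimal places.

Maya reaches Nordquist along 4 paths.
Via Cobalt: 5% × 60% = 3%.
Via Stratus → Cobalt: 73% × 41% × 60% = 17.958%.
Direct stake: 30% = 30%.
Via Stratus: 73% × 9% = 6.57%.
Total: 3% + 17.958% + 30% + 6.57% = 57.528%.
Rounded: 57.53%.

57.53%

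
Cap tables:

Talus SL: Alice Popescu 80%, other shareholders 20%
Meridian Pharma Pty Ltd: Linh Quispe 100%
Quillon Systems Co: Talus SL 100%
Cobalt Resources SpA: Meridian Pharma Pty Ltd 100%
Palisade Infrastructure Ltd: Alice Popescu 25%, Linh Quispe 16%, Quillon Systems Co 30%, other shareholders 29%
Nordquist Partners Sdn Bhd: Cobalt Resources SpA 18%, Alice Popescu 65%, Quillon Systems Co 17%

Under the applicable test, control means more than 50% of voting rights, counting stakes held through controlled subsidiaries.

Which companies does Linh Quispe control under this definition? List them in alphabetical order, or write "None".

Cobalt Resources SpA, Meridian Pharma Pty Ltd

Linh holds 100% of Meridian, so Linh controls Meridian.
Meridian holds 100% of Cobalt, so Linh controls Cobalt.
No other company's threshold is met.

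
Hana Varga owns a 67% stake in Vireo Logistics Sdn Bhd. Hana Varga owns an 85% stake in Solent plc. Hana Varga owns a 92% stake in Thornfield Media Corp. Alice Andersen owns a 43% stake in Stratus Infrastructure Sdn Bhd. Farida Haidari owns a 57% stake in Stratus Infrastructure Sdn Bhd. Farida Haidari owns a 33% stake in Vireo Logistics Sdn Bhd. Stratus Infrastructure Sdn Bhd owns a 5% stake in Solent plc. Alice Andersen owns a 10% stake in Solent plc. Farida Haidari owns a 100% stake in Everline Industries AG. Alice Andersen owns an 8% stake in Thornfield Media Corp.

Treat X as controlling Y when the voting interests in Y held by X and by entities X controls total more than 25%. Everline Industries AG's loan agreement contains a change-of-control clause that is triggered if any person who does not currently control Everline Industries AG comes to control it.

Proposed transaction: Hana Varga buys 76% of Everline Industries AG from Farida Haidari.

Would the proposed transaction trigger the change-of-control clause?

Yes

The purchase adds only to Hana's holdings (Farida's stake shrinks), so Hana is the only person who could newly come to control Everline.
Hana holds 92% of Thornfield, so Hana controls Thornfield.
Hana holds 67% of Vireo, so Hana controls Vireo.
Hana holds 85% of Solent, so Hana controls Solent.
Neither Hana nor any entity Hana controls holds any voting interest in Everline.
So before the transaction, Hana does not control Everline.
After the purchase, Hana holds 76% of Everline directly, and Farida's stake falls to 24%.
Hana holds 76% of Everline, so Hana controls Everline.
Hana did not control Everline before and does after, so the clause is triggered.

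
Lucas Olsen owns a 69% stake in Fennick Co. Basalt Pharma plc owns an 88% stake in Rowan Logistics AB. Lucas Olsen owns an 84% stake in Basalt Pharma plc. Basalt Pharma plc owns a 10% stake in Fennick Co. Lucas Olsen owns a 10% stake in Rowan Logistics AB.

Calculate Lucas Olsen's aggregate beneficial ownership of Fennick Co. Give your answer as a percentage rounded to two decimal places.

77.40%

Lucas reaches Fennick along 2 paths.
Direct stake: 69% = 69%.
Via Basalt: 84% × 10% = 8.4%.
Total: 69% + 8.4% = 77.4%.
Rounded: 77.40%.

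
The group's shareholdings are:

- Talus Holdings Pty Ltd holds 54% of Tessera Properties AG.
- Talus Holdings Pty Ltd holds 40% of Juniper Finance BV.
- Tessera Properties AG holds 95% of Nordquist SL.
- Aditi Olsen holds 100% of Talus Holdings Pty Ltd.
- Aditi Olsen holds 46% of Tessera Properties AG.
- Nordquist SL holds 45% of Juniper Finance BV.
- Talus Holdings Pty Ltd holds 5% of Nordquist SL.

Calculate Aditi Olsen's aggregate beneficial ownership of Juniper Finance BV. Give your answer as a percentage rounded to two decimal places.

Aditi reaches Juniper along 4 paths.
Via Talus → Nordquist: 100% × 5% × 45% = 2.25%.
Via Talus → Tessera → Nordquist: 100% × 54% × 95% × 45% = 23.085%.
Via Tessera → Nordquist: 46% × 95% × 45% = 19.665%.
Via Talus: 100% × 40% = 40%.
Total: 2.25% + 23.085% + 19.665% + 40% = 85%.
Rounded: 85.00%.

85.00%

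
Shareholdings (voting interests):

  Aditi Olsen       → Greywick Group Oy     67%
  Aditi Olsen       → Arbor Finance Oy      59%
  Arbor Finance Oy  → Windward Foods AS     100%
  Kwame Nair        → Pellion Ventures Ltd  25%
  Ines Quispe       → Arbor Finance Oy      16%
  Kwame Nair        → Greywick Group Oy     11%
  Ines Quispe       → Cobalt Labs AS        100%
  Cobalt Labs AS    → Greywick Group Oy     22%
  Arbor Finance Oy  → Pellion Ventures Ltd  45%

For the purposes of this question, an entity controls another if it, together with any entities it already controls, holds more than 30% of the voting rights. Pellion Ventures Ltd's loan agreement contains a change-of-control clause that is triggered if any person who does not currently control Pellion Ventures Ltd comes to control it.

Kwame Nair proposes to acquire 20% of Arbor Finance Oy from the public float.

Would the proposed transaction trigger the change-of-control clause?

The purchase changes only Kwame's holdings, so Kwame is the only person who could newly come to control Pellion.
Kwame's largest direct stake is 25% in Pellion, which does not meet the threshold, so Kwame controls no company.
In Pellion, Kwame's side holds only 25%, not > 30%.
So before the transaction, Kwame does not control Pellion.
After the purchase, Kwame holds 20% of Arbor directly.
Kwame's side now holds 20% of Arbor, not > 30%, so Kwame still does not control Arbor.
After the transaction, Kwame's side holds 25% of Pellion, not > 30%, so Kwame still does not control Pellion.
No new person acquires control, so the clause is not triggered.

No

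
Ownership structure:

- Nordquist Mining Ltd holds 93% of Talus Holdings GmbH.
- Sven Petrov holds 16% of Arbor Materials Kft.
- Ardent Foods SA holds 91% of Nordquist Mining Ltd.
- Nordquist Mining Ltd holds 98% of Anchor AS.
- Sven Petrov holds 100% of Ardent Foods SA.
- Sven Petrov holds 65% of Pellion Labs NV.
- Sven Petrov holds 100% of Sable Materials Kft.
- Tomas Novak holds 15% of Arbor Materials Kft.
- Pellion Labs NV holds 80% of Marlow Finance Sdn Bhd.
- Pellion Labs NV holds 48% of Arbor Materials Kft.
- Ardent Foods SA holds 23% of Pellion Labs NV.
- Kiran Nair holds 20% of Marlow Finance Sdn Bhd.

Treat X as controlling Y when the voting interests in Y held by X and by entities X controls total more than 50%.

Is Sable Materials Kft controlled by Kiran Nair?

Kiran's largest direct stake is 20% in Marlow, which does not meet the threshold, so Kiran controls no company.
Neither Kiran nor any entity Kiran controls holds any voting interest in Sable.
So Kiran does not control Sable.

No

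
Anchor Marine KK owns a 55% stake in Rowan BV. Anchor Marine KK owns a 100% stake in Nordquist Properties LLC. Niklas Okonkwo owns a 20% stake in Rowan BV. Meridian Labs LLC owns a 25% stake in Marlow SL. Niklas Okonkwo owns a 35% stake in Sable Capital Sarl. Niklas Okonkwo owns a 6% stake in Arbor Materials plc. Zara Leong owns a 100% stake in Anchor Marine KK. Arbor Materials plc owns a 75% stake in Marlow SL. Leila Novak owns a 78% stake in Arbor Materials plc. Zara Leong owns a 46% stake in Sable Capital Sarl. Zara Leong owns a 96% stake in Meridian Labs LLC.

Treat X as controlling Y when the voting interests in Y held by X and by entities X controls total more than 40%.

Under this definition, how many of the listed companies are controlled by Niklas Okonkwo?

0

Niklas's largest direct stake is 35% in Sable, which does not meet the threshold.
Niklas controls 0 companies.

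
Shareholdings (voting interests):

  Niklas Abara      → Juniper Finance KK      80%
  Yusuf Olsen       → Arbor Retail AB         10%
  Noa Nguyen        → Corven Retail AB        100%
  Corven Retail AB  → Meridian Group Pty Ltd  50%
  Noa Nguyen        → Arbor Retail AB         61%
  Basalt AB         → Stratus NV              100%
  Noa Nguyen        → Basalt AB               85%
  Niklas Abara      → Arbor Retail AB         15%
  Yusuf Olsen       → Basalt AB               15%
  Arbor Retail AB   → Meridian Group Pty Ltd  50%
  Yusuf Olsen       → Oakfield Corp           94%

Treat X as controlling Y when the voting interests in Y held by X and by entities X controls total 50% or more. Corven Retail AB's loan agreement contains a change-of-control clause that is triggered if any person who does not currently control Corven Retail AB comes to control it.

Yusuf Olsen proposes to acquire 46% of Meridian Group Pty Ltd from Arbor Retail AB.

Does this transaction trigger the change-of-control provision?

No

The purchase adds only to Yusuf's holdings (Arbor's stake shrinks), so Yusuf is the only person who could newly come to control Corven.
Yusuf holds 94% of Oakfield, so Yusuf controls Oakfield.
Neither Yusuf nor any entity Yusuf controls holds any voting interest in Corven.
So before the transaction, Yusuf does not control Corven.
After the purchase, Yusuf holds 46% of Meridian directly, and Arbor's stake falls to 4%.
Yusuf's side now holds 46% of Meridian, not ≥ 50%, so Yusuf still does not control Meridian.
After the transaction, neither Yusuf nor any entity Yusuf controls holds a voting interest in Corven, so Yusuf still does not control it.
No new person acquires control, so the clause is not triggered.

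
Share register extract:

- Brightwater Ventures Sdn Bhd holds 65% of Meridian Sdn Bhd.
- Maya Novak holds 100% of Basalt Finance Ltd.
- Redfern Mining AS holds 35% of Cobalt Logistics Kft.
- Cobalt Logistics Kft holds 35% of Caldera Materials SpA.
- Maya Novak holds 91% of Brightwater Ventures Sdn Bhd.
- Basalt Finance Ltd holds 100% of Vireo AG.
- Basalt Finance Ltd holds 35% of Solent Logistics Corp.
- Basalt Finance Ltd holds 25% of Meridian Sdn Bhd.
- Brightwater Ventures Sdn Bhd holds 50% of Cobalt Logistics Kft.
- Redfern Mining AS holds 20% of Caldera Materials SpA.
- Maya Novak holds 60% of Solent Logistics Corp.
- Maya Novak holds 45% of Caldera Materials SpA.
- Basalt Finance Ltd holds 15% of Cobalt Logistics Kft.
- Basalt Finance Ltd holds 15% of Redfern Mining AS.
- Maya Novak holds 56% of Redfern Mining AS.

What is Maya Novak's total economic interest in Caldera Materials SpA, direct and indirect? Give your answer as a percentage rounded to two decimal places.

Maya reaches Caldera along 7 paths.
Via Brightwater → Cobalt: 91% × 50% × 35% = 15.925%.
Via Basalt → Cobalt: 100% × 15% × 35% = 5.25%.
Via Redfern → Cobalt: 56% × 35% × 35% = 6.86%.
Via Basalt → Redfern → Cobalt: 100% × 15% × 35% × 35% = 1.8375%.
Direct stake: 45% = 45%.
Via Redfern: 56% × 20% = 11.2%.
Via Basalt → Redfern: 100% × 15% × 20% = 3%.
Total: 15.925% + 5.25% + 6.86% + 1.8375% + 45% + 11.2% + 3% = 89.0725%.
Rounded: 89.07%.

89.07%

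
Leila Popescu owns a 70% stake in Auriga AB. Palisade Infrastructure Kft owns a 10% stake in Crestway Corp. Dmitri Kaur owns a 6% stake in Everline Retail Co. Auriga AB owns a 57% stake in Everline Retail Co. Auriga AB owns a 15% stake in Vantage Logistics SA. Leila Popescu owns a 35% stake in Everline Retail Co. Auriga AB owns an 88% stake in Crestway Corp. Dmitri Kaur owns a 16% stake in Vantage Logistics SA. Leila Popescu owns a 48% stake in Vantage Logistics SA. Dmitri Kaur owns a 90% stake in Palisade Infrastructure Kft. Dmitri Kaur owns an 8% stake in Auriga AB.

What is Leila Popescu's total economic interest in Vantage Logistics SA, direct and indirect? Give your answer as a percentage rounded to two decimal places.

Leila reaches Vantage along 2 paths.
Direct stake: 48% = 48%.
Via Auriga: 70% × 15% = 10.5%.
Total: 48% + 10.5% = 58.5%.
Rounded: 58.50%.

58.50%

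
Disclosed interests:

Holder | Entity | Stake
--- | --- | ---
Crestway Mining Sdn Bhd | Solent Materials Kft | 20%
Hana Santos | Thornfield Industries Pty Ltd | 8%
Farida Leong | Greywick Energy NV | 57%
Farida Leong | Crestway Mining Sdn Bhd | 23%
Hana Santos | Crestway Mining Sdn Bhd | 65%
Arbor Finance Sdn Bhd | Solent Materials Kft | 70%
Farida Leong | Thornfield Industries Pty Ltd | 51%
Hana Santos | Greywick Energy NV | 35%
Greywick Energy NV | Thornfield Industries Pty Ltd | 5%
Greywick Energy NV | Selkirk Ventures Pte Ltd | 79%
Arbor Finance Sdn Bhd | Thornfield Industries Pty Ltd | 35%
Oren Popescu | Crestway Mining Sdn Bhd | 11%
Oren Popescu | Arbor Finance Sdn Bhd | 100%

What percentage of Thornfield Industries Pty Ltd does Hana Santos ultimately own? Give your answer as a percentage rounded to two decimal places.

Hana reaches Thornfield along 2 paths.
Direct stake: 8% = 8%.
Via Greywick: 35% × 5% = 1.75%.
Total: 8% + 1.75% = 9.75%.

9.75%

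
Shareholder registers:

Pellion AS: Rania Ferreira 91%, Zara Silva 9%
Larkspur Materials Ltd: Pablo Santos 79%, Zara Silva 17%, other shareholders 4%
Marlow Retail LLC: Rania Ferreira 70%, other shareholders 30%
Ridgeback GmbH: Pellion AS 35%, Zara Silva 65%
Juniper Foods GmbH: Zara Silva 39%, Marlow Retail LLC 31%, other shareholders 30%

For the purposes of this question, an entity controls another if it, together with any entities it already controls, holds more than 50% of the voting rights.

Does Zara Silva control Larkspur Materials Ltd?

No

Zara holds 65% of Ridgeback, so Zara controls Ridgeback.
In Larkspur, Zara's side holds only 17%, not > 50%.
So Zara does not control Larkspur.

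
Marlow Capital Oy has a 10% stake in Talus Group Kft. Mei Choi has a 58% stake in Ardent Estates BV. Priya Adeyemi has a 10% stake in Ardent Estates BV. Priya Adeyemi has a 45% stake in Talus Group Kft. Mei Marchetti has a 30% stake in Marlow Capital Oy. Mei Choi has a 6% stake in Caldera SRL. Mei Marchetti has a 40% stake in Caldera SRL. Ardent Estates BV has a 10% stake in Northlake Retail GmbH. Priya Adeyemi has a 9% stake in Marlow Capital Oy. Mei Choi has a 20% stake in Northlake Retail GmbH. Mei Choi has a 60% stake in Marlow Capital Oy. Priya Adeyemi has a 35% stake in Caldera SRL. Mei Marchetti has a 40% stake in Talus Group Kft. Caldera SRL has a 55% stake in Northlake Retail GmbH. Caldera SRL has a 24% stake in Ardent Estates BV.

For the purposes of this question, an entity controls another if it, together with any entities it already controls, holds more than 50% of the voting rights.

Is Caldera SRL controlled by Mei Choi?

Mei Choi holds 60% of Marlow, so Mei Choi controls Marlow.
Mei Choi holds 58% of Ardent, so Mei Choi controls Ardent.
In Caldera, Mei Choi's side holds only 6%, not > 50%.
So Mei Choi does not control Caldera.

No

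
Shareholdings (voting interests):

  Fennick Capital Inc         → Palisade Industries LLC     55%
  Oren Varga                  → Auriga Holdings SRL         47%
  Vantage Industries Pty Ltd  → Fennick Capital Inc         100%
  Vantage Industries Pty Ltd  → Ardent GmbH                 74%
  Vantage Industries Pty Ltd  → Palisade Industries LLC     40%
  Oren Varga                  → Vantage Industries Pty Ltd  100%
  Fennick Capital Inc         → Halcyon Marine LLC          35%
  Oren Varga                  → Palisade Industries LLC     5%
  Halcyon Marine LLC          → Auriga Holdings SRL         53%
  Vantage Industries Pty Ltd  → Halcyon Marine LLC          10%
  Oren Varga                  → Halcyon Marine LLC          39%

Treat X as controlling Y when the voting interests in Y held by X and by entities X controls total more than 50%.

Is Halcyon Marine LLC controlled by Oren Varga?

Oren holds 100% of Vantage, so Oren controls Vantage.
Vantage holds 100% of Fennick, so Oren controls Fennick.
Oren and Fennick and Vantage together hold 39% + 35% + 10% = 84% of Halcyon, so Oren controls Halcyon.

Yes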